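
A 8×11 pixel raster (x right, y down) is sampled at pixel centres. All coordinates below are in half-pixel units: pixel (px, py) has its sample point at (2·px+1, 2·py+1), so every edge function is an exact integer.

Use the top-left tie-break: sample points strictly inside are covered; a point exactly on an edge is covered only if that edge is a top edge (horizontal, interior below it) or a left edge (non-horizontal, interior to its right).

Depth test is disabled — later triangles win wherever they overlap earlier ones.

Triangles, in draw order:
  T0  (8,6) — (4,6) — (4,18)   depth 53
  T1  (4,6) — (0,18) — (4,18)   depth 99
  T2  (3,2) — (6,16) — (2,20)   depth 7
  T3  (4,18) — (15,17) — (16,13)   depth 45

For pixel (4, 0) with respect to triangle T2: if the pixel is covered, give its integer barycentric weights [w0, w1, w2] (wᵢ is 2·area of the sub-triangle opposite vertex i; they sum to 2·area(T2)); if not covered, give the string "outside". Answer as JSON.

T0:
  2·area = 48  (B↔C swapped to make it positive)
  edge (8, 6)→(4, 18): d=(-4,12) right/bottom  bias=-1
  edge (4, 18)→(4, 6): d=(0,-12) top-left  bias=+0
  edge (4, 6)→(8, 6): d=(4,0) top-left  bias=+0
    (4,1)@(9, 3): e=[0,60,-12] → ·  [on edge]
    (2,3)@(5, 7): e=[32,12,4] → #
    (3,3)@(7, 7): e=[8,36,4] → #
    (4,3)@(9, 7): e=[-16,60,4] → ·
    (2,4)@(5, 9): e=[24,12,12] → #
    (3,4)@(7, 9): e=[0,36,12] → ·  [on edge]
    (2,5)@(5, 11): e=[16,12,20] → #
    (3,5)@(7, 11): e=[-8,36,20] → ·
    (2,6)@(5, 13): e=[8,12,28] → #
    (3,6)@(7, 13): e=[-16,36,28] → ·
    (2,7)@(5, 15): e=[0,12,36] → ·  [on edge]
    (1,10)@(3, 21): e=[0,-12,60] → ·  [on edge]
  covered (5 px):
    · · · · · · · ·
    · · · · · · · ·
    · · · · · · · ·
    · · # # · · · ·
    · · # · · · · ·
    · · # · · · · ·
    · · # · · · · ·
    · · · · · · · ·
    · · · · · · · ·
    · · · · · · · ·
    · · · · · · · ·
T1:
  2·area = 48  (B↔C swapped to make it positive)
  edge (4, 6)→(4, 18): d=(0,12) right/bottom  bias=-1
  edge (4, 18)→(0, 18): d=(-4,0) right/bottom  bias=-1
  edge (0, 18)→(4, 6): d=(4,-12) top-left  bias=+0
    (2,1)@(5, 3): e=[-12,60,0] → ·  [on edge]
    (1,4)@(3, 9): e=[12,36,0] → #  [on edge]
    (2,4)@(5, 9): e=[-12,36,24] → ·
    (1,5)@(3, 11): e=[12,28,8] → #
    (2,5)@(5, 11): e=[-12,28,32] → ·
    (1,6)@(3, 13): e=[12,20,16] → #
    (2,6)@(5, 13): e=[-12,20,40] → ·
    (0,7)@(1, 15): e=[36,12,0] → #  [on edge]
    (2,7)@(5, 15): e=[-12,12,48] → ·
    (0,8)@(1, 17): e=[36,4,8] → #
    (2,8)@(5, 17): e=[-12,4,56] → ·
    (0,9)@(1, 19): e=[36,-4,16] → ·
  covered (7 px):
    · · · · · · · ·
    · · · · · · · ·
    · · · · · · · ·
    · · · · · · · ·
    · # · · · · · ·
    · # · · · · · ·
    · # · · · · · ·
    # # · · · · · ·
    # # · · · · · ·
    · · · · · · · ·
    · · · · · · · ·
T2:
  2·area = 68
  edge (3, 2)→(6, 16): d=(3,14) right/bottom  bias=-1
  edge (6, 16)→(2, 20): d=(-4,4) right/bottom  bias=-1
  edge (2, 20)→(3, 2): d=(1,-18) top-left  bias=+0
    (1,1)@(3, 3): e=[3,64,1] → #
    (2,1)@(5, 3): e=[-25,56,37] → ·
    (1,2)@(3, 5): e=[9,56,3] → #
    (2,2)@(5, 5): e=[-19,48,39] → ·
    (1,3)@(3, 7): e=[15,48,5] → #
    (2,3)@(5, 7): e=[-13,40,41] → ·
    (7,3)@(15, 7): e=[-153,0,221] → ·  [on edge]
    (1,4)@(3, 9): e=[21,40,7] → #
    (2,4)@(5, 9): e=[-7,32,43] → ·
    (6,4)@(13, 9): e=[-119,0,187] → ·  [on edge]
    (1,5)@(3, 11): e=[27,32,9] → #
    (2,5)@(5, 11): e=[-1,24,45] → ·
    (5,5)@(11, 11): e=[-85,0,153] → ·  [on edge]
    (4,6)@(9, 13): e=[-51,0,119] → ·  [on edge]
    (3,7)@(7, 15): e=[-17,0,85] → ·  [on edge]
    (2,8)@(5, 17): e=[17,0,51] → ·  [on edge]
    (1,9)@(3, 19): e=[51,0,17] → ·  [on edge]
    (0,10)@(1, 21): e=[85,0,-17] → ·  [on edge]
  covered (10 px):
    · · · · · · · ·
    · # · · · · · ·
    · # · · · · · ·
    · # · · · · · ·
    · # · · · · · ·
    · # · · · · · ·
    · # # · · · · ·
    · # # · · · · ·
    · # · · · · · ·
    · · · · · · · ·
    · · · · · · · ·
T3:
  2·area = 43  (B↔C swapped to make it positive)
  edge (4, 18)→(16, 13): d=(12,-5) top-left  bias=+0
  edge (16, 13)→(15, 17): d=(-1,4) right/bottom  bias=-1
  edge (15, 17)→(4, 18): d=(-11,1) right/bottom  bias=-1
    (6,7)@(13, 15): e=[9,10,24] → #
    (7,7)@(15, 15): e=[19,2,22] → #
    (3,8)@(7, 17): e=[3,32,8] → #
    (4,8)@(9, 17): e=[13,24,6] → #
    (5,8)@(11, 17): e=[23,16,4] → #
    (7,8)@(15, 17): e=[43,0,0] → ·  [on edge]
    (3,9)@(7, 19): e=[27,30,-14] → ·
    (4,9)@(9, 19): e=[37,22,-16] → ·
    (5,9)@(11, 19): e=[47,14,-18] → ·
    (6,9)@(13, 19): e=[57,6,-20] → ·
  covered (6 px):
    · · · · · · · ·
    · · · · · · · ·
    · · · · · · · ·
    · · · · · · · ·
    · · · · · · · ·
    · · · · · · · ·
    · · · · · · · ·
    · · · · · · # #
    · · · # # # # ·
    · · · · · · · ·
    · · · · · · · ·

Result: "outside"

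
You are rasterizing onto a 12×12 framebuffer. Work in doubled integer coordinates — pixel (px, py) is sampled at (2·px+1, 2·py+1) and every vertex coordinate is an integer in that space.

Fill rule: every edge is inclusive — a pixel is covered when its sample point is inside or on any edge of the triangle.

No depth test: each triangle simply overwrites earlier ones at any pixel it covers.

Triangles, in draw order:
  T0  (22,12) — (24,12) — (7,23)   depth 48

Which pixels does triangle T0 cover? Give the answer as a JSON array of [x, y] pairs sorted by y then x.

T0:
  2·area = 22
  edge (22, 12)→(24, 12): d=(2,0) inclusive
  edge (24, 12)→(7, 23): d=(-17,11) inclusive
  edge (7, 23)→(22, 12): d=(15,-11) inclusive
    (10,6)@(21, 13): e=[2,16,4] → █
    (11,6)@(23, 13): e=[2,-6,26] → ·
    (9,7)@(19, 15): e=[6,4,12] → █
    (10,7)@(21, 15): e=[6,-18,34] → ·
    (9,8)@(19, 17): e=[10,-30,42] → ·
    (6,9)@(13, 19): e=[14,2,6] → █
    (7,9)@(15, 19): e=[14,-20,28] → ·
    (6,10)@(13, 21): e=[18,-32,36] → ·
    (3,11)@(7, 23): e=[22,0,0] → █  [on edge]
    (4,11)@(9, 23): e=[22,-22,22] → ·
  covered (4 px):
    · · · · · · · · · · · ·
    · · · · · · · · · · · ·
    · · · · · · · · · · · ·
    · · · · · · · · · · · ·
    · · · · · · · · · · · ·
    · · · · · · · · · · · ·
    · · · · · · · · · · █ ·
    · · · · · · · · · █ · ·
    · · · · · · · · · · · ·
    · · · · · · █ · · · · ·
    · · · · · · · · · · · ·
    · · · █ · · · · · · · ·

Result: [[10,6],[9,7],[6,9],[3,11]]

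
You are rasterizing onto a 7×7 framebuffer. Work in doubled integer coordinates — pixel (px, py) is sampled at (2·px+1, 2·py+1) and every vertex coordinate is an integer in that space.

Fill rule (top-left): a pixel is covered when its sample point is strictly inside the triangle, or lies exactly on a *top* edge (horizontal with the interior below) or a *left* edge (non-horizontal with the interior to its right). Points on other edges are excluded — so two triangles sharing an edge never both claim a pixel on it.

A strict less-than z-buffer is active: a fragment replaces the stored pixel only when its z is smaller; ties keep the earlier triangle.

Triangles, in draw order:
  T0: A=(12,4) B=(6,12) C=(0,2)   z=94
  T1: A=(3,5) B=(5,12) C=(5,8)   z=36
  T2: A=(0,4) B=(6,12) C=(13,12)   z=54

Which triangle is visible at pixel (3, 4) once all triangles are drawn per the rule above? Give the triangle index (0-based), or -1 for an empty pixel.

T0:
  2·area = 108
  edge (12, 4)→(6, 12): d=(-6,8) right/bottom  bias=-1
  edge (6, 12)→(0, 2): d=(-6,-10) top-left  bias=+0
  edge (0, 2)→(12, 4): d=(12,2) right/bottom  bias=-1
    (0,1)@(1, 3): e=[94,4,10] → █
    (1,1)@(3, 3): e=[78,24,6] → █
    (2,1)@(5, 3): e=[62,44,2] → █
    (3,1)@(7, 3): e=[46,64,-2] → ·
    (0,2)@(1, 5): e=[82,-8,34] → ·
    (1,2)@(3, 5): e=[66,12,30] → █
    (3,2)@(7, 5): e=[34,52,22] → █
    (4,2)@(9, 5): e=[18,72,18] → █
    (5,2)@(11, 5): e=[2,92,14] → █
    (6,2)@(13, 5): e=[-14,112,10] → ·
    (1,3)@(3, 7): e=[54,0,54] → █  [on edge]
    (5,3)@(11, 7): e=[-10,80,38] → ·
  covered (14 px):
    · · · · · · ·
    █ █ █ · · · ·
    · █ █ █ █ █ ·
    · █ █ █ █ · ·
    · · █ █ · · ·
    · · · · · · ·
    · · · · · · ·
T1:
  2·area = 8  (B↔C swapped to make it positive)
  edge (3, 5)→(5, 8): d=(2,3) right/bottom  bias=-1
  edge (5, 8)→(5, 12): d=(0,4) right/bottom  bias=-1
  edge (5, 12)→(3, 5): d=(-2,-7) top-left  bias=+0
    (2,0)@(5, 1): e=[-14,0,22] → ·  [on edge]
    (2,1)@(5, 3): e=[-10,0,18] → ·  [on edge]
    (1,2)@(3, 5): e=[0,8,0] → ·  [on edge]
    (2,2)@(5, 5): e=[-6,0,14] → ·  [on edge]
    (2,3)@(5, 7): e=[-2,0,10] → ·  [on edge]
    (2,4)@(5, 9): e=[2,0,6] → ·  [on edge]
    (2,5)@(5, 11): e=[6,0,2] → ·  [on edge]
    (3,5)@(7, 11): e=[0,-8,16] → ·  [on edge]
    (2,6)@(5, 13): e=[10,0,-2] → ·  [on edge]
  covered (0 px):
    · · · · · · ·
    · · · · · · ·
    · · · · · · ·
    · · · · · · ·
    · · · · · · ·
    · · · · · · ·
    · · · · · · ·
T2:
  2·area = 56  (B↔C swapped to make it positive)
  edge (0, 4)→(13, 12): d=(13,8) right/bottom  bias=-1
  edge (13, 12)→(6, 12): d=(-7,0) right/bottom  bias=-1
  edge (6, 12)→(0, 4): d=(-6,-8) top-left  bias=+0
    (0,2)@(1, 5): e=[5,49,2] → █
    (1,2)@(3, 5): e=[-11,49,18] → ·
    (0,3)@(1, 7): e=[31,35,-10] → ·
    (1,3)@(3, 7): e=[15,35,6] → █
    (2,3)@(5, 7): e=[-1,35,22] → ·
    (1,4)@(3, 9): e=[41,21,-6] → ·
    (2,4)@(5, 9): e=[25,21,10] → █
    (3,4)@(7, 9): e=[9,21,26] → █
    (4,4)@(9, 9): e=[-7,21,42] → ·
    (2,5)@(5, 11): e=[51,7,-2] → ·
    (3,5)@(7, 11): e=[35,7,14] → █
    (4,5)@(9, 11): e=[19,7,30] → █
  covered (7 px):
    · · · · · · ·
    · · · · · · ·
    █ · · · · · ·
    · █ · · · · ·
    · · █ █ · · ·
    · · · █ █ █ ·
    · · · · · · ·

Z-buffer (winner per pixel, '.' = empty):
  . . . . . . .
  0 0 0 . . . .
  2 0 0 0 0 0 .
  . 2 0 0 0 . .
  . . 2 2 . . .
  . . . 2 2 2 .
  . . . . . . .

Final: 2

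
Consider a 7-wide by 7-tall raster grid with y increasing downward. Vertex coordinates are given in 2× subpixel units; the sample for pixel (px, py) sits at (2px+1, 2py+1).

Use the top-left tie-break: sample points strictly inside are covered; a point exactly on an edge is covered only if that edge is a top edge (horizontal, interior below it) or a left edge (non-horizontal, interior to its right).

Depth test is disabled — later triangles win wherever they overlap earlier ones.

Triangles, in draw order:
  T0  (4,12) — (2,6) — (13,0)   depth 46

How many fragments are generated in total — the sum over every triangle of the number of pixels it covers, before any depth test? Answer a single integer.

T0:
  2·area = 78
  edge (4, 12)→(2, 6): d=(-2,-6) top-left  bias=+0
  edge (2, 6)→(13, 0): d=(11,-6) top-left  bias=+0
  edge (13, 0)→(4, 12): d=(-9,12) right/bottom  bias=-1
    (0,1)@(1, 3): e=[0,-39,117] → .  [on edge]
    (4,1)@(9, 3): e=[48,9,21] → X
    (5,1)@(11, 3): e=[60,21,-3] → .
    (2,2)@(5, 5): e=[20,7,51] → X
    (3,2)@(7, 5): e=[32,19,27] → X
    (5,2)@(11, 5): e=[56,43,-21] → .
    (1,3)@(3, 7): e=[4,17,57] → X
    (4,3)@(9, 7): e=[40,53,-15] → .
    (1,4)@(3, 9): e=[0,39,39] → X  [on edge]
    (3,4)@(7, 9): e=[24,63,-9] → .
    (1,5)@(3, 11): e=[-4,61,21] → .
    (2,5)@(5, 11): e=[8,73,-3] → .
  covered (9 px):
    . . . . . . .
    . . . . X . .
    . . X X X . .
    . X X X . . .
    . X X . . . .
    . . . . . . .
    . . . . . . .

Answer: 9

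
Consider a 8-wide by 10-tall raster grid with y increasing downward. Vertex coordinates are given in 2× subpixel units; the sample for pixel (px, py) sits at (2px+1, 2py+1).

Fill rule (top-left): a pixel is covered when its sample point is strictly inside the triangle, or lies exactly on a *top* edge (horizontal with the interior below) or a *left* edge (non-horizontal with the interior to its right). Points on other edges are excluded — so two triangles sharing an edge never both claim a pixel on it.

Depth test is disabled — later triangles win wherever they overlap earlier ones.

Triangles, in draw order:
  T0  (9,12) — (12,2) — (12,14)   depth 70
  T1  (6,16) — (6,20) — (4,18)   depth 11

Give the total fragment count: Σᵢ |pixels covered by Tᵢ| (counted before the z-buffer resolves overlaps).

T0:
  2·area = 36
  edge (9, 12)→(12, 2): d=(3,-10) top-left  bias=+0
  edge (12, 2)→(12, 14): d=(0,12) right/bottom  bias=-1
  edge (12, 14)→(9, 12): d=(-3,-2) top-left  bias=+0
    (5,3)@(11, 7): e=[5,12,19] → #
    (6,3)@(13, 7): e=[25,-12,23] → ·
    (5,4)@(11, 9): e=[11,12,13] → #
    (6,4)@(13, 9): e=[31,-12,17] → ·
    (5,5)@(11, 11): e=[17,12,7] → #
    (6,5)@(13, 11): e=[37,-12,11] → ·
    (5,6)@(11, 13): e=[23,12,1] → #
    (6,6)@(13, 13): e=[43,-12,5] → ·
    (5,7)@(11, 15): e=[29,12,-5] → ·
  covered (4 px):
    · · · · · · · ·
    · · · · · · · ·
    · · · · · · · ·
    · · · · · # · ·
    · · · · · # · ·
    · · · · · # · ·
    · · · · · # · ·
    · · · · · · · ·
    · · · · · · · ·
    · · · · · · · ·
T1:
  2·area = 8
  edge (6, 16)→(6, 20): d=(0,4) right/bottom  bias=-1
  edge (6, 20)→(4, 18): d=(-2,-2) top-left  bias=+0
  edge (4, 18)→(6, 16): d=(2,-2) top-left  bias=+0
    (7,3)@(15, 7): e=[-36,44,0] → ·  [on edge]
    (6,4)@(13, 9): e=[-28,36,0] → ·  [on edge]
    (5,5)@(11, 11): e=[-20,28,0] → ·  [on edge]
    (4,6)@(9, 13): e=[-12,20,0] → ·  [on edge]
    (0,7)@(1, 15): e=[20,0,-12] → ·  [on edge]
    (3,7)@(7, 15): e=[-4,12,0] → ·  [on edge]
    (1,8)@(3, 17): e=[12,0,-4] → ·  [on edge]
    (2,8)@(5, 17): e=[4,4,0] → #  [on edge]
    (3,8)@(7, 17): e=[-4,8,4] → ·
    (1,9)@(3, 19): e=[12,-4,0] → ·  [on edge]
    (2,9)@(5, 19): e=[4,0,4] → #  [on edge]
    (3,9)@(7, 19): e=[-4,4,8] → ·
  covered (2 px):
    · · · · · · · ·
    · · · · · · · ·
    · · · · · · · ·
    · · · · · · · ·
    · · · · · · · ·
    · · · · · · · ·
    · · · · · · · ·
    · · · · · · · ·
    · · # · · · · ·
    · · # · · · · ·

Final: 6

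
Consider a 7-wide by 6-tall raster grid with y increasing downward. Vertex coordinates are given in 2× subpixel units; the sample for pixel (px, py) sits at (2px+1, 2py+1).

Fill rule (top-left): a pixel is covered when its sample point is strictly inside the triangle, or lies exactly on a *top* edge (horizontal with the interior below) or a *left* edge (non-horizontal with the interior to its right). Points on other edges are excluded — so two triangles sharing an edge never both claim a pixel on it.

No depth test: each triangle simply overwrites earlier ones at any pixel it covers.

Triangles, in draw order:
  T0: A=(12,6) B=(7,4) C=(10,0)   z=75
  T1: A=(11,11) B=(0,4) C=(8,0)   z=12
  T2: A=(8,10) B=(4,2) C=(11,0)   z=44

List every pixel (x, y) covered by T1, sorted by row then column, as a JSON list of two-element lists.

T0:
  2·area = 26
  edge (12, 6)→(7, 4): d=(-5,-2) top-left  bias=+0
  edge (7, 4)→(10, 0): d=(3,-4) top-left  bias=+0
  edge (10, 0)→(12, 6): d=(2,6) right/bottom  bias=-1
    (4,1)@(9, 3): e=[9,5,12] → #
    (5,1)@(11, 3): e=[13,13,0] → ·  [on edge]
    (4,2)@(9, 5): e=[-1,11,16] → ·
    (5,2)@(11, 5): e=[3,19,4] → #
    (6,2)@(13, 5): e=[7,27,-8] → ·
    (5,3)@(11, 7): e=[-7,25,8] → ·
    (6,4)@(13, 9): e=[-13,39,0] → ·  [on edge]
  covered (2 px):
    · · · · · · ·
    · · · · # · ·
    · · · · · # ·
    · · · · · · ·
    · · · · · · ·
    · · · · · · ·
T1:
  2·area = 100
  edge (11, 11)→(0, 4): d=(-11,-7) top-left  bias=+0
  edge (0, 4)→(8, 0): d=(8,-4) top-left  bias=+0
  edge (8, 0)→(11, 11): d=(3,11) right/bottom  bias=-1
    (3,0)@(7, 1): e=[82,4,14] → #
    (4,0)@(9, 1): e=[96,12,-8] → ·
    (1,1)@(3, 3): e=[32,4,64] → #
    (2,1)@(5, 3): e=[46,12,42] → #
    (4,1)@(9, 3): e=[74,28,-2] → ·
    (1,2)@(3, 5): e=[10,20,70] → #
    (4,2)@(9, 5): e=[52,44,4] → #
    (5,2)@(11, 5): e=[66,52,-18] → ·
    (1,3)@(3, 7): e=[-12,36,76] → ·
    (2,3)@(5, 7): e=[2,44,54] → #
    (5,3)@(11, 7): e=[44,68,-12] → ·
    (2,4)@(5, 9): e=[-20,60,60] → ·
    (5,5)@(11, 11): e=[0,100,0] → ·  [on edge]
  covered (12 px):
    · · · # · · ·
    · # # # · · ·
    · # # # # · ·
    · · # # # · ·
    · · · · # · ·
    · · · · · · ·
T2:
  2·area = 64
  edge (8, 10)→(4, 2): d=(-4,-8) top-left  bias=+0
  edge (4, 2)→(11, 0): d=(7,-2) top-left  bias=+0
  edge (11, 0)→(8, 10): d=(-3,10) right/bottom  bias=-1
    (4,0)@(9, 1): e=[44,3,17] → #
    (5,0)@(11, 1): e=[60,7,-3] → ·
    (2,1)@(5, 3): e=[4,9,51] → #
    (3,1)@(7, 3): e=[20,13,31] → #
    (5,1)@(11, 3): e=[52,21,-9] → ·
    (2,2)@(5, 5): e=[-4,23,45] → ·
    (3,2)@(7, 5): e=[12,27,25] → #
    (5,2)@(11, 5): e=[44,35,-15] → ·
    (3,3)@(7, 7): e=[4,41,19] → #
    (4,3)@(9, 7): e=[20,45,-1] → ·
    (3,4)@(7, 9): e=[-4,55,13] → ·
  covered (7 px):
    · · · · # · ·
    · · # # # · ·
    · · · # # · ·
    · · · # · · ·
    · · · · · · ·
    · · · · · · ·

Final: [[3,0],[1,1],[2,1],[3,1],[1,2],[2,2],[3,2],[4,2],[2,3],[3,3],[4,3],[4,4]]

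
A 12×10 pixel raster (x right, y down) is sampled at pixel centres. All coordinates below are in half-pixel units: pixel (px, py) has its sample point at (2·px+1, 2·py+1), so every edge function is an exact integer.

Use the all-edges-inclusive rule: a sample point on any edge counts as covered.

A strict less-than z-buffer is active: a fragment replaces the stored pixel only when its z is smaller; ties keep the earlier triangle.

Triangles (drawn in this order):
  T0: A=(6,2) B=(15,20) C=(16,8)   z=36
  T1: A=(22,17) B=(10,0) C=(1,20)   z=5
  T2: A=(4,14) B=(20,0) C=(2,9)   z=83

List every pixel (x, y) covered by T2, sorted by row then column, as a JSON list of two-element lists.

T0:
  2·area = 126  (B↔C swapped to make it positive)
  edge (6, 2)→(16, 8): d=(10,6) inclusive
  edge (16, 8)→(15, 20): d=(-1,12) inclusive
  edge (15, 20)→(6, 2): d=(-9,-18) inclusive
    (3,1)@(7, 3): e=[4,113,9] → █
    (4,1)@(9, 3): e=[-8,89,45] → ·
    (3,2)@(7, 5): e=[24,111,-9] → ·
    (4,2)@(9, 5): e=[12,87,27] → █
    (5,2)@(11, 5): e=[0,63,63] → █  [on edge]
    (6,2)@(13, 5): e=[-12,39,99] → ·
    (4,3)@(9, 7): e=[32,85,9] → █
    (6,3)@(13, 7): e=[8,37,81] → █
    (7,3)@(15, 7): e=[-4,13,117] → ·
    (4,4)@(9, 9): e=[52,83,-9] → ·
    (5,4)@(11, 9): e=[40,59,27] → █
    (7,4)@(15, 9): e=[16,11,99] → █
    (10,5)@(21, 11): e=[0,-63,189] → ·  [on edge]
  covered (18 px):
    · · · · · · · · · · · ·
    · · · █ · · · · · · · ·
    · · · · █ █ · · · · · ·
    · · · · █ █ █ · · · · ·
    · · · · · █ █ █ · · · ·
    · · · · · █ █ █ · · · ·
    · · · · · · █ █ · · · ·
    · · · · · · █ █ · · · ·
    · · · · · · · █ · · · ·
    · · · · · · · █ · · · ·
T1:
  2·area = 393  (B↔C swapped to make it positive)
  edge (22, 17)→(1, 20): d=(-21,3) inclusive
  edge (1, 20)→(10, 0): d=(9,-20) inclusive
  edge (10, 0)→(22, 17): d=(12,17) inclusive
    (4,1)@(9, 3): e=[333,7,53] → █
    (5,1)@(11, 3): e=[327,47,19] → █
    (6,1)@(13, 3): e=[321,87,-15] → ·
    (4,2)@(9, 5): e=[291,25,77] → █
    (6,2)@(13, 5): e=[279,105,9] → █
    (7,2)@(15, 5): e=[273,145,-25] → ·
    (3,3)@(7, 7): e=[255,3,135] → █
    (7,3)@(15, 7): e=[231,163,-1] → ·
    (3,4)@(7, 9): e=[213,21,159] → █
    (7,4)@(15, 9): e=[189,181,23] → █
    (8,4)@(17, 9): e=[183,221,-11] → ·
    (3,5)@(7, 11): e=[171,39,183] → █
  covered (49 px):
    · · · · · · · · · · · ·
    · · · · █ █ · · · · · ·
    · · · · █ █ █ · · · · ·
    · · · █ █ █ █ · · · · ·
    · · · █ █ █ █ █ · · · ·
    · · · █ █ █ █ █ █ · · ·
    · · █ █ █ █ █ █ █ █ · ·
    · · █ █ █ █ █ █ █ █ · ·
    · █ █ █ █ █ █ █ █ █ █ ·
    · █ █ █ · · · · · · · ·
T2:
  2·area = 108  (B↔C swapped to make it positive)
  edge (4, 14)→(2, 9): d=(-2,-5) inclusive
  edge (2, 9)→(20, 0): d=(18,-9) inclusive
  edge (20, 0)→(4, 14): d=(-16,14) inclusive
    (7,1)@(15, 3): e=[77,9,22] → █
    (8,1)@(17, 3): e=[87,27,-6] → ·
    (5,2)@(11, 5): e=[53,9,46] → █
    (6,2)@(13, 5): e=[63,27,18] → █
    (7,2)@(15, 5): e=[73,45,-10] → ·
    (3,3)@(7, 7): e=[29,9,70] → █
    (4,3)@(9, 7): e=[39,27,42] → █
    (6,3)@(13, 7): e=[59,63,-14] → ·
    (1,4)@(3, 9): e=[5,9,94] → █
    (2,4)@(5, 9): e=[15,27,66] → █
    (5,4)@(11, 9): e=[45,81,-18] → ·
    (1,5)@(3, 11): e=[1,45,62] → █
  covered (14 px):
    · · · · · · · · · · · ·
    · · · · · · · █ · · · ·
    · · · · · █ █ · · · · ·
    · · · █ █ █ · · · · · ·
    · █ █ █ █ · · · · · · ·
    · █ █ █ · · · · · · · ·
    · · █ · · · · · · · · ·
    · · · · · · · · · · · ·
    · · · · · · · · · · · ·
    · · · · · · · · · · · ·

Result: [[7,1],[5,2],[6,2],[3,3],[4,3],[5,3],[1,4],[2,4],[3,4],[4,4],[1,5],[2,5],[3,5],[2,6]]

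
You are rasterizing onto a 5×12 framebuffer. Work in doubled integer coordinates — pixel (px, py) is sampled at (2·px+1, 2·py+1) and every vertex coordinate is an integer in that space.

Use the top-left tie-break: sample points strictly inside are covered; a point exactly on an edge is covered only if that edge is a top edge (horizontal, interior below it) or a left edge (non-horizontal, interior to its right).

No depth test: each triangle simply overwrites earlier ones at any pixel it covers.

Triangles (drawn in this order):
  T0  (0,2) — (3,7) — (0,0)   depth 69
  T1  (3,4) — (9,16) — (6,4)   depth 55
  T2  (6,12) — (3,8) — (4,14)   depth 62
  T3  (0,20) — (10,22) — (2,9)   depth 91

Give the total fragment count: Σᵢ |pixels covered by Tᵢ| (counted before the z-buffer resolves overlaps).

T0:
  2·area = 6  (B↔C swapped to make it positive)
  edge (0, 2)→(0, 0): d=(0,-2) top-left  bias=+0
  edge (0, 0)→(3, 7): d=(3,7) right/bottom  bias=-1
  edge (3, 7)→(0, 2): d=(-3,-5) top-left  bias=+0
    (0,1)@(1, 3): e=[2,2,2] → X
    (1,1)@(3, 3): e=[6,-12,12] → .
    (0,2)@(1, 5): e=[2,8,-4] → .
    (1,3)@(3, 7): e=[6,0,0] → .  [on edge]
    (4,8)@(9, 17): e=[18,-12,0] → .  [on edge]
    (4,10)@(9, 21): e=[18,0,-12] → .  [on edge]
  covered (1 px):
    . . . . .
    X . . . .
    . . . . .
    . . . . .
    . . . . .
    . . . . .
    . . . . .
    . . . . .
    . . . . .
    . . . . .
    . . . . .
    . . . . .
T1:
  2·area = 36  (B↔C swapped to make it positive)
  edge (3, 4)→(6, 4): d=(3,0) top-left  bias=+0
  edge (6, 4)→(9, 16): d=(3,12) right/bottom  bias=-1
  edge (9, 16)→(3, 4): d=(-6,-12) top-left  bias=+0
    (2,2)@(5, 5): e=[3,15,18] → X
    (3,2)@(7, 5): e=[3,-9,42] → .
    (2,3)@(5, 7): e=[9,21,6] → X
    (3,3)@(7, 7): e=[9,-3,30] → .
    (2,4)@(5, 9): e=[15,27,-6] → .
    (3,4)@(7, 9): e=[15,3,18] → X
    (4,4)@(9, 9): e=[15,-21,42] → .
    (3,5)@(7, 11): e=[21,9,6] → X
    (4,5)@(9, 11): e=[21,-15,30] → .
    (3,6)@(7, 13): e=[27,15,-6] → .
  covered (4 px):
    . . . . .
    . . . . .
    . . X . .
    . . X . .
    . . . X .
    . . . X .
    . . . . .
    . . . . .
    . . . . .
    . . . . .
    . . . . .
    . . . . .
T2:
  2·area = 14  (B↔C swapped to make it positive)
  edge (6, 12)→(4, 14): d=(-2,2) right/bottom  bias=-1
  edge (4, 14)→(3, 8): d=(-1,-6) top-left  bias=+0
  edge (3, 8)→(6, 12): d=(3,4) right/bottom  bias=-1
    (4,4)@(9, 9): e=[0,35,-21] → .  [on edge]
    (2,5)@(5, 11): e=[4,9,1] → X
    (3,5)@(7, 11): e=[0,21,-7] → .  [on edge]
    (2,6)@(5, 13): e=[0,7,7] → .  [on edge]
    (1,7)@(3, 15): e=[0,-7,21] → .  [on edge]
    (0,8)@(1, 17): e=[0,-21,35] → .  [on edge]
  covered (1 px):
    . . . . .
    . . . . .
    . . . . .
    . . . . .
    . . . . .
    . . X . .
    . . . . .
    . . . . .
    . . . . .
    . . . . .
    . . . . .
    . . . . .
T3:
  2·area = 114  (B↔C swapped to make it positive)
  edge (0, 20)→(2, 9): d=(2,-11) top-left  bias=+0
  edge (2, 9)→(10, 22): d=(8,13) right/bottom  bias=-1
  edge (10, 22)→(0, 20): d=(-10,-2) top-left  bias=+0
    (1,5)@(3, 11): e=[15,3,96] → X
    (2,5)@(5, 11): e=[37,-23,100] → .
    (1,6)@(3, 13): e=[19,19,76] → X
    (2,6)@(5, 13): e=[41,-7,80] → .
    (0,7)@(1, 15): e=[1,61,52] → X
    (2,7)@(5, 15): e=[45,9,60] → X
    (3,7)@(7, 15): e=[67,-17,64] → .
    (0,8)@(1, 17): e=[5,77,32] → X
    (3,8)@(7, 17): e=[71,-1,44] → .
    (0,9)@(1, 19): e=[9,93,12] → X
    (3,9)@(7, 19): e=[75,15,24] → X
    (4,9)@(9, 19): e=[97,-11,28] → .
    (2,10)@(5, 21): e=[57,57,0] → X  [on edge]
  covered (15 px):
    . . . . .
    . . . . .
    . . . . .
    . . . . .
    . . . . .
    . X . . .
    . X . . .
    X X X . .
    X X X . .
    X X X X .
    . . X X X
    . . . . .

Result: 21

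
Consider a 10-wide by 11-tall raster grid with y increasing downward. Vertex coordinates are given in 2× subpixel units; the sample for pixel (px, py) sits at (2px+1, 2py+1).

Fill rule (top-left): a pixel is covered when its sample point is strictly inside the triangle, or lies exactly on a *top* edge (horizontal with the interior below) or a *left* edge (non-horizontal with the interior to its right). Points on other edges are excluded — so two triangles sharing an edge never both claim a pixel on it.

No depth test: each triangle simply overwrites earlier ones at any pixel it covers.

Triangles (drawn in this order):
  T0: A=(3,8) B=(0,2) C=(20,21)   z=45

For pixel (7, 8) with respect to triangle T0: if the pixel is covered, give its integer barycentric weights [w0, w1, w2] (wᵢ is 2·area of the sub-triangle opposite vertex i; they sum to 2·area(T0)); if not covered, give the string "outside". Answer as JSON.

T0:
  2·area = 63
  edge (3, 8)→(0, 2): d=(-3,-6) top-left  bias=+0
  edge (0, 2)→(20, 21): d=(20,19) right/bottom  bias=-1
  edge (20, 21)→(3, 8): d=(-17,-13) top-left  bias=+0
    (0,1)@(1, 3): e=[3,1,59] → █
    (1,1)@(3, 3): e=[15,-37,85] → ·
    (0,2)@(1, 5): e=[-3,41,25] → ·
    (1,2)@(3, 5): e=[9,3,51] → █
    (2,2)@(5, 5): e=[21,-35,77] → ·
    (1,3)@(3, 7): e=[3,43,17] → █
    (2,3)@(5, 7): e=[15,5,43] → █
    (3,3)@(7, 7): e=[27,-33,69] → ·
    (1,4)@(3, 9): e=[-3,83,-17] → ·
    (2,4)@(5, 9): e=[9,45,9] → █
    (3,4)@(7, 9): e=[21,7,35] → █
    (4,4)@(9, 9): e=[33,-31,61] → ·
  covered (11 px):
    · · · · · · · · · ·
    █ · · · · · · · · ·
    · █ · · · · · · · ·
    · █ █ · · · · · · ·
    · · █ █ · · · · · ·
    · · · █ █ · · · · ·
    · · · · · █ · · · ·
    · · · · · · █ · · ·
    · · · · · · · █ · ·
    · · · · · · · · · ·
    · · · · · · · · · ·

Final: [15,3,45]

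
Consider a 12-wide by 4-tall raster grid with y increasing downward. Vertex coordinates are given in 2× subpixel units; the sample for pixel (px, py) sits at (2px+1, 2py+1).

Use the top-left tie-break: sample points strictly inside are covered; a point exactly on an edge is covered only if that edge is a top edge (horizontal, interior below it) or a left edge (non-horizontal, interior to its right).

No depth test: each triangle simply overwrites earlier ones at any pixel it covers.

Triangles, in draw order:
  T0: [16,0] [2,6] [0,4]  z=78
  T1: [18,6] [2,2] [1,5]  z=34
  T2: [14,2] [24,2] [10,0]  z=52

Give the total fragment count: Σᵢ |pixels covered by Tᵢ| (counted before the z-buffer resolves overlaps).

T0:
  2·area = 40
  edge (16, 0)→(2, 6): d=(-14,6) right/bottom  bias=-1
  edge (2, 6)→(0, 4): d=(-2,-2) top-left  bias=+0
  edge (0, 4)→(16, 0): d=(16,-4) top-left  bias=+0
    (6,0)@(13, 1): e=[4,32,4] → #
    (7,0)@(15, 1): e=[-8,36,12] → ·
    (2,1)@(5, 3): e=[24,12,4] → #
    (3,1)@(7, 3): e=[12,16,12] → #
    (4,1)@(9, 3): e=[0,20,20] → ·  [on edge]
    (6,1)@(13, 3): e=[-24,28,36] → ·
    (0,2)@(1, 5): e=[20,0,20] → #  [on edge]
    (1,2)@(3, 5): e=[8,4,28] → #
    (2,2)@(5, 5): e=[-4,8,36] → ·
    (3,2)@(7, 5): e=[-16,12,44] → ·
    (0,3)@(1, 7): e=[-8,-4,52] → ·
    (1,3)@(3, 7): e=[-20,0,60] → ·  [on edge]
  covered (5 px):
    · · · · · · # · · · · ·
    · · # # · · · · · · · ·
    # # · · · · · · · · · ·
    · · · · · · · · · · · ·
T1:
  2·area = 52  (B↔C swapped to make it positive)
  edge (18, 6)→(1, 5): d=(-17,-1) top-left  bias=+0
  edge (1, 5)→(2, 2): d=(1,-3) top-left  bias=+0
  edge (2, 2)→(18, 6): d=(16,4) right/bottom  bias=-1
    (1,1)@(3, 3): e=[36,4,12] → #
    (2,1)@(5, 3): e=[38,10,4] → #
    (3,1)@(7, 3): e=[40,16,-4] → ·
    (0,2)@(1, 5): e=[0,0,52] → #  [on edge]
    (3,2)@(7, 5): e=[6,18,28] → #
    (4,2)@(9, 5): e=[8,24,20] → #
    (5,2)@(11, 5): e=[10,30,12] → #
    (6,2)@(13, 5): e=[12,36,4] → #
    (7,2)@(15, 5): e=[14,42,-4] → ·
    (0,3)@(1, 7): e=[-34,2,84] → ·
    (1,3)@(3, 7): e=[-32,8,76] → ·
    (2,3)@(5, 7): e=[-30,14,68] → ·
  covered (9 px):
    · · · · · · · · · · · ·
    · # # · · · · · · · · ·
    # # # # # # # · · · · ·
    · · · · · · · · · · · ·
T2:
  2·area = 20  (B↔C swapped to make it positive)
  edge (14, 2)→(10, 0): d=(-4,-2) top-left  bias=+0
  edge (10, 0)→(24, 2): d=(14,2) right/bottom  bias=-1
  edge (24, 2)→(14, 2): d=(-10,0) right/bottom  bias=-1
    (6,0)@(13, 1): e=[2,8,10] → #
    (7,0)@(15, 1): e=[6,4,10] → #
    (8,0)@(17, 1): e=[10,0,10] → ·  [on edge]
    (6,1)@(13, 3): e=[-6,36,-10] → ·
    (7,1)@(15, 3): e=[-2,32,-10] → ·
  covered (2 px):
    · · · · · · # # · · · ·
    · · · · · · · · · · · ·
    · · · · · · · · · · · ·
    · · · · · · · · · · · ·

Result: 16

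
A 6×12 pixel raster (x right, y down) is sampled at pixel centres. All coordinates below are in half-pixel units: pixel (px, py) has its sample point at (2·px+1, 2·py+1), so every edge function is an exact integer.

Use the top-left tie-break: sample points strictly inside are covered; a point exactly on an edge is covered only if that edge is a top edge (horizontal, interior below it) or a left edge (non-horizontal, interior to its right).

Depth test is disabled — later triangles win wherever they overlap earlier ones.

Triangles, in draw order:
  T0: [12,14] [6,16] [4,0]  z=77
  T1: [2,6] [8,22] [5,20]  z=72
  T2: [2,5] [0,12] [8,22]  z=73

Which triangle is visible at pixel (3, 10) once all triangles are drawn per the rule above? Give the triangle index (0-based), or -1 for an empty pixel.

T0:
  2·area = 100
  edge (12, 14)→(6, 16): d=(-6,2) right/bottom  bias=-1
  edge (6, 16)→(4, 0): d=(-2,-16) top-left  bias=+0
  edge (4, 0)→(12, 14): d=(8,14) right/bottom  bias=-1
    (2,1)@(5, 3): e=[80,10,10] → X
    (3,1)@(7, 3): e=[76,42,-18] → .
    (2,2)@(5, 5): e=[68,6,26] → X
    (3,2)@(7, 5): e=[64,38,-2] → .
    (2,3)@(5, 7): e=[56,2,42] → X
    (3,3)@(7, 7): e=[52,34,14] → X
    (4,3)@(9, 7): e=[48,66,-14] → .
    (2,4)@(5, 9): e=[44,-2,58] → .
    (3,4)@(7, 9): e=[40,30,30] → X
    (4,4)@(9, 9): e=[36,62,2] → X
    (5,4)@(11, 9): e=[32,94,-26] → .
    (3,5)@(7, 11): e=[28,26,46] → X
    (4,7)@(9, 15): e=[0,50,50] → .  [on edge]
    (1,8)@(3, 17): e=[0,-50,150] → .  [on edge]
  covered (12 px):
    . . . . . .
    . . X . . .
    . . X . . .
    . . X X . .
    . . . X X .
    . . . X X .
    . . . X X X
    . . . X . .
    . . . . . .
    . . . . . .
    . . . . . .
    . . . . . .
T1:
  2·area = 36
  edge (2, 6)→(8, 22): d=(6,16) right/bottom  bias=-1
  edge (8, 22)→(5, 20): d=(-3,-2) top-left  bias=+0
  edge (5, 20)→(2, 6): d=(-3,-14) top-left  bias=+0
    (1,4)@(3, 9): e=[2,29,5] → X
    (2,4)@(5, 9): e=[-30,33,33] → .
    (1,5)@(3, 11): e=[14,23,-1] → .
    (2,7)@(5, 15): e=[6,15,15] → X
    (3,7)@(7, 15): e=[-26,19,43] → .
    (2,8)@(5, 17): e=[18,9,9] → X
    (3,8)@(7, 17): e=[-14,13,37] → .
    (2,9)@(5, 19): e=[30,3,3] → X
    (3,9)@(7, 19): e=[-2,7,31] → .
    (2,10)@(5, 21): e=[42,-3,-3] → .
    (3,10)@(7, 21): e=[10,1,25] → X
    (4,10)@(9, 21): e=[-22,5,53] → .
  covered (5 px):
    . . . . . .
    . . . . . .
    . . . . . .
    . . . . . .
    . X . . . .
    . . . . . .
    . . . . . .
    . . X . . .
    . . X . . .
    . . X . . .
    . . . X . .
    . . . . . .
T2:
  2·area = 76  (B↔C swapped to make it positive)
  edge (2, 5)→(8, 22): d=(6,17) right/bottom  bias=-1
  edge (8, 22)→(0, 12): d=(-8,-10) top-left  bias=+0
  edge (0, 12)→(2, 5): d=(2,-7) top-left  bias=+0
    (0,4)@(1, 9): e=[41,34,1] → X
    (1,4)@(3, 9): e=[7,54,15] → X
    (2,4)@(5, 9): e=[-27,74,29] → .
    (0,5)@(1, 11): e=[53,18,5] → X
    (2,5)@(5, 11): e=[-15,58,33] → .
    (0,6)@(1, 13): e=[65,2,9] → X
    (2,6)@(5, 13): e=[-3,42,37] → .
    (0,7)@(1, 15): e=[77,-14,13] → .
    (1,7)@(3, 15): e=[43,6,27] → X
    (2,7)@(5, 15): e=[9,26,41] → X
    (3,7)@(7, 15): e=[-25,46,55] → .
    (1,8)@(3, 17): e=[55,-10,31] → .
  covered (9 px):
    . . . . . .
    . . . . . .
    . . . . . .
    . . . . . .
    X X . . . .
    X X . . . .
    X X . . . .
    . X X . . .
    . . X . . .
    . . . . . .
    . . . . . .
    . . . . . .

Z-buffer (winner per pixel, '.' = empty):
  . . . . . .
  . . 0 . . .
  . . 0 . . .
  . . 0 0 . .
  2 2 . 0 0 .
  2 2 . 0 0 .
  2 2 . 0 0 0
  . 2 2 0 . .
  . . 2 . . .
  . . 1 . . .
  . . . 1 . .
  . . . . . .

Final: 1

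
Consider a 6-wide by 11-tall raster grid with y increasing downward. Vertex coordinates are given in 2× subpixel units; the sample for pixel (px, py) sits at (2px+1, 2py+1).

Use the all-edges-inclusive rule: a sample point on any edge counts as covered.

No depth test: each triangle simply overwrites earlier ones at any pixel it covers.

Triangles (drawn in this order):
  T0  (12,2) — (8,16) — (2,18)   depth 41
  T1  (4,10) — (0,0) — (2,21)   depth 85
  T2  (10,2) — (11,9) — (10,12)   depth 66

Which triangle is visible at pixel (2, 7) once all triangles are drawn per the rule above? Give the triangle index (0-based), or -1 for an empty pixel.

T0:
  2·area = 76
  edge (12, 2)→(8, 16): d=(-4,14) inclusive
  edge (8, 16)→(2, 18): d=(-6,2) inclusive
  edge (2, 18)→(12, 2): d=(10,-16) inclusive
    (5,2)@(11, 5): e=[2,60,14] → #
    (4,3)@(9, 7): e=[22,52,2] → #
    (5,3)@(11, 7): e=[-6,48,34] → ·
    (4,4)@(9, 9): e=[14,40,22] → #
    (5,4)@(11, 9): e=[-14,36,54] → ·
    (3,5)@(7, 11): e=[34,32,10] → #
    (5,5)@(11, 11): e=[-22,24,74] → ·
    (3,6)@(7, 13): e=[26,20,30] → #
    (4,6)@(9, 13): e=[-2,16,62] → ·
    (2,7)@(5, 15): e=[46,12,18] → #
    (4,7)@(9, 15): e=[-10,4,82] → ·
    (5,7)@(11, 15): e=[-38,0,114] → ·  [on edge]
    (2,8)@(5, 17): e=[38,0,38] → #  [on edge]
  covered (10 px):
    · · · · · ·
    · · · · · ·
    · · · · · #
    · · · · # ·
    · · · · # ·
    · · · # # ·
    · · · # · ·
    · · # # · ·
    · # # · · ·
    · · · · · ·
    · · · · · ·
T1:
  2·area = 64  (B↔C swapped to make it positive)
  edge (4, 10)→(2, 21): d=(-2,11) inclusive
  edge (2, 21)→(0, 0): d=(-2,-21) inclusive
  edge (0, 0)→(4, 10): d=(4,10) inclusive
    (0,1)@(1, 3): e=[47,15,2] → #
    (1,1)@(3, 3): e=[25,57,-18] → ·
    (0,2)@(1, 5): e=[43,11,10] → #
    (1,2)@(3, 5): e=[21,53,-10] → ·
    (0,3)@(1, 7): e=[39,7,18] → #
    (1,3)@(3, 7): e=[17,49,-2] → ·
    (0,4)@(1, 9): e=[35,3,26] → #
    (1,4)@(3, 9): e=[13,45,6] → #
    (2,4)@(5, 9): e=[-9,87,-14] → ·
    (0,5)@(1, 11): e=[31,-1,34] → ·
    (1,5)@(3, 11): e=[9,41,14] → #
    (2,5)@(5, 11): e=[-13,83,-6] → ·
  covered (8 px):
    · · · · · ·
    # · · · · ·
    # · · · · ·
    # · · · · ·
    # # · · · ·
    · # · · · ·
    · # · · · ·
    · # · · · ·
    · · · · · ·
    · · · · · ·
    · · · · · ·
T2:
  2·area = 10
  edge (10, 2)→(11, 9): d=(1,7) inclusive
  edge (11, 9)→(10, 12): d=(-1,3) inclusive
  edge (10, 12)→(10, 2): d=(0,-10) inclusive
    (5,4)@(11, 9): e=[0,0,10] → #  [on edge]
    (5,5)@(11, 11): e=[2,-2,10] → ·
    (4,7)@(9, 15): e=[20,0,-10] → ·  [on edge]
    (3,10)@(7, 21): e=[40,0,-30] → ·  [on edge]
  covered (1 px):
    · · · · · ·
    · · · · · ·
    · · · · · ·
    · · · · · ·
    · · · · · #
    · · · · · ·
    · · · · · ·
    · · · · · ·
    · · · · · ·
    · · · · · ·
    · · · · · ·

Z-buffer (winner per pixel, '.' = empty):
  . . . . . .
  1 . . . . .
  1 . . . . 0
  1 . . . 0 .
  1 1 . . 0 2
  . 1 . 0 0 .
  . 1 . 0 . .
  . 1 0 0 . .
  . 0 0 . . .
  . . . . . .
  . . . . . .

Result: 0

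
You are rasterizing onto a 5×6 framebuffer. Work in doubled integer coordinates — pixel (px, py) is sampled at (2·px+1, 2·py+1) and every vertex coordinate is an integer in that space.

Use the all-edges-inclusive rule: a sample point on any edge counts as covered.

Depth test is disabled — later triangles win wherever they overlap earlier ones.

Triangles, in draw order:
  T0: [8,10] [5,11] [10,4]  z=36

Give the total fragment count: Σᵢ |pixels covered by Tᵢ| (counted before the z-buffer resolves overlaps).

T0:
  2·area = 16
  edge (8, 10)→(5, 11): d=(-3,1) inclusive
  edge (5, 11)→(10, 4): d=(5,-7) inclusive
  edge (10, 4)→(8, 10): d=(-2,6) inclusive
    (4,3)@(9, 7): e=[8,8,0] → X  [on edge]
    (3,4)@(7, 9): e=[4,4,8] → X
    (4,4)@(9, 9): e=[2,18,-4] → .
    (2,5)@(5, 11): e=[0,0,16] → X  [on edge]
    (3,5)@(7, 11): e=[-2,14,4] → .
  covered (3 px):
    . . . . .
    . . . . .
    . . . . .
    . . . . X
    . . . X .
    . . X . .

Final: 3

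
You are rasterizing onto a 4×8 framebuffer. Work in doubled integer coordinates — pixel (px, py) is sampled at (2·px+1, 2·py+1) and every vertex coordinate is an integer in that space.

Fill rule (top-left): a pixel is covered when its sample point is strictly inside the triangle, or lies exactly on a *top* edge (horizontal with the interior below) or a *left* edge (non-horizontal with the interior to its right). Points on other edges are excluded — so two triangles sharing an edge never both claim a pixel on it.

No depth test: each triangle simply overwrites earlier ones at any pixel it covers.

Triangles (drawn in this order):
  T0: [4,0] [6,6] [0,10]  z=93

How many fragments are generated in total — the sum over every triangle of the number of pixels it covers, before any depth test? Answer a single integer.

T0:
  2·area = 44
  edge (4, 0)→(6, 6): d=(2,6) right/bottom  bias=-1
  edge (6, 6)→(0, 10): d=(-6,4) right/bottom  bias=-1
  edge (0, 10)→(4, 0): d=(4,-10) top-left  bias=+0
    (1,1)@(3, 3): e=[12,30,2] → X
    (2,1)@(5, 3): e=[0,22,22] → .  [on edge]
    (1,2)@(3, 5): e=[16,18,10] → X
    (2,2)@(5, 5): e=[4,10,30] → X
    (3,2)@(7, 5): e=[-8,2,50] → .
    (1,3)@(3, 7): e=[20,6,18] → X
    (2,3)@(5, 7): e=[8,-2,38] → .
    (0,4)@(1, 9): e=[36,2,6] → X
    (1,4)@(3, 9): e=[24,-6,26] → .
    (3,4)@(7, 9): e=[0,-22,66] → .  [on edge]
    (0,5)@(1, 11): e=[40,-10,14] → .
  covered (5 px):
    . . . .
    . X . .
    . X X .
    . X . .
    X . . .
    . . . .
    . . . .
    . . . .

Answer: 5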